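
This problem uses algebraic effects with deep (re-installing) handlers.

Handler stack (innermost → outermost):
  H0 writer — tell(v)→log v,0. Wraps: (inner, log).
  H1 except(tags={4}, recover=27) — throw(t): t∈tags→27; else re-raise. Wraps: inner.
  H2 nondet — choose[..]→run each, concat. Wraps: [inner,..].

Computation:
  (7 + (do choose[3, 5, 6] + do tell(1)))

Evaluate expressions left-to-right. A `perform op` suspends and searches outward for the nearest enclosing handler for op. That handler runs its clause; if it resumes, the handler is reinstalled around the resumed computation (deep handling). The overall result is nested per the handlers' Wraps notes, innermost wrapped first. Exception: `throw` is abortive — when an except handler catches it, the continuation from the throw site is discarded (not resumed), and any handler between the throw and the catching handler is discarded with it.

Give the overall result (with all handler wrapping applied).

Evaluation trace:
choose[3, 5, 6] @ H2
  branch[0] choose=3:
    tell(1) @ H0 ⇒ log+=1
    H0 returns (10, (1))
    H1 returns (10, (1))
    H2 returns [(10, (1))]
  branch[1] choose=5:
    tell(1) @ H0 ⇒ log+=1
    H0 returns (12, (1))
    H1 returns (12, (1))
    H2 returns [(12, (1))]
  branch[2] choose=6:
    tell(1) @ H0 ⇒ log+=1
    H0 returns (13, (1))
    H1 returns (13, (1))
    H2 returns [(13, (1))]
= [(10, (1)), (12, (1)), (13, (1))]

Answer: [(10, (1)), (12, (1)), (13, (1))]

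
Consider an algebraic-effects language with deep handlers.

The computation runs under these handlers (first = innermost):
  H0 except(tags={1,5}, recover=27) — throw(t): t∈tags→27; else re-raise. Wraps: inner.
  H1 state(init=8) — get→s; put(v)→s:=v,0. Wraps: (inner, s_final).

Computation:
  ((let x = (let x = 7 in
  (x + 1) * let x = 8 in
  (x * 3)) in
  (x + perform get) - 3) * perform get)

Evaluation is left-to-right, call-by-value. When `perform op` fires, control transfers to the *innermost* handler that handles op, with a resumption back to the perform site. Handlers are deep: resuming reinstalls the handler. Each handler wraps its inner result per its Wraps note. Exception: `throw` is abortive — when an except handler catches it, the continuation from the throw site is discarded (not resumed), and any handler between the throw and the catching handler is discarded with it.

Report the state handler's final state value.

Answer: 8

Working:
get @ H1 ⇒ 8
get @ H1 ⇒ 8
H0 returns 1576
H1 returns (1576, 8)
= (1576, 8)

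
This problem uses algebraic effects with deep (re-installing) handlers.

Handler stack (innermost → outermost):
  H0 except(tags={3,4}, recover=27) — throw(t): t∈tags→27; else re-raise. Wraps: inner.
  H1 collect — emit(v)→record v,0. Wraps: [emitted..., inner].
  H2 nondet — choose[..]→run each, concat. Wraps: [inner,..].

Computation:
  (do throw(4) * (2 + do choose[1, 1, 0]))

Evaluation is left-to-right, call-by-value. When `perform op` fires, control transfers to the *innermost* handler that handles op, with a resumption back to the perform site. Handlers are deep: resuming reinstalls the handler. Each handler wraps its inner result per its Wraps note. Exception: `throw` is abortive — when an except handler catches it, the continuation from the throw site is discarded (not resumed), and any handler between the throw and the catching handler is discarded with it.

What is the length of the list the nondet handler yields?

Answer: 1

Working:
throw(4) @ H0 caught ⇒ 27
H1 returns [27]
H2 returns [[27]]
= [[27]]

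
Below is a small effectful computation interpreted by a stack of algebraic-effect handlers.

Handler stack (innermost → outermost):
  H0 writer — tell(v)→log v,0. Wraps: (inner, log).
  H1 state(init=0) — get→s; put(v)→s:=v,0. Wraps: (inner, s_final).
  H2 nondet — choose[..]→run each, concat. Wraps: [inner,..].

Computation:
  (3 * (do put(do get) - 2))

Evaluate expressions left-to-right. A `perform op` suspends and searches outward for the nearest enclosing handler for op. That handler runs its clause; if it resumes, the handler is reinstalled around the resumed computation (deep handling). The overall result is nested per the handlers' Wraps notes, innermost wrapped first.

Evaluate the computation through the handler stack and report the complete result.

Evaluation trace:
get @ H1 ⇒ 0
put(0) @ H1 ⇒ s:=0
H0 returns (-6, ())
H1 returns ((-6, ()), 0)
H2 returns [((-6, ()), 0)]
= [((-6, ()), 0)]

Answer: [((-6, ()), 0)]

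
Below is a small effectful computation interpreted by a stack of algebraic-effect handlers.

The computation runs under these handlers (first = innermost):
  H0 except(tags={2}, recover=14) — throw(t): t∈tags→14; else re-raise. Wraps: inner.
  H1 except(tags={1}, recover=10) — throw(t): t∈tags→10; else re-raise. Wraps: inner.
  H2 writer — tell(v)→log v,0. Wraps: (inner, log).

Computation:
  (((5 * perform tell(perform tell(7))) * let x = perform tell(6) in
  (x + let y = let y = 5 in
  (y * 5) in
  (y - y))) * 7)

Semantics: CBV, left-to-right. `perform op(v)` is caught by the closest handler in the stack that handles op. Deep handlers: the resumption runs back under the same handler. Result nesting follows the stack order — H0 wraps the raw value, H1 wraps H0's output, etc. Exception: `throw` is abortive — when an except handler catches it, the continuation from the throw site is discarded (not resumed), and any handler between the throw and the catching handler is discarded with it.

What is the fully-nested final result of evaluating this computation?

Answer: (0, (7, 0, 6))

Step-by-step:
tell(7) @ H2 ⇒ log+=7
tell(0) @ H2 ⇒ log+=0
tell(6) @ H2 ⇒ log+=6
H0 returns 0
H1 returns 0
H2 returns (0, (7, 0, 6))
= (0, (7, 0, 6))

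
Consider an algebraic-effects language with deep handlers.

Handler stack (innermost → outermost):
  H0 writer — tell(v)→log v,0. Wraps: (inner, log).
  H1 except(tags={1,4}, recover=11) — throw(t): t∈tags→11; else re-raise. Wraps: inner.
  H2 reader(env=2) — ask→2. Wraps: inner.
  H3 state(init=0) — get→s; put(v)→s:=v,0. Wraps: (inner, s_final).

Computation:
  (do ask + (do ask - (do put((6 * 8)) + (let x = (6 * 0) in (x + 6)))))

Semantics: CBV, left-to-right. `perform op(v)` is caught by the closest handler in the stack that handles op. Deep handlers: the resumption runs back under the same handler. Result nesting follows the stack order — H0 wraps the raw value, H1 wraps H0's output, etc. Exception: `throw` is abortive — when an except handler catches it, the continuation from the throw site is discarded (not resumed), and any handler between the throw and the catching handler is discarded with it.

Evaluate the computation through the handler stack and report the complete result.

Answer: ((-2, ()), 48)

Step-by-step:
ask @ H2 ⇒ 2
ask @ H2 ⇒ 2
put(48) @ H3 ⇒ s:=48
H0 returns (-2, ())
H1 returns (-2, ())
H2 returns (-2, ())
H3 returns ((-2, ()), 48)
= ((-2, ()), 48)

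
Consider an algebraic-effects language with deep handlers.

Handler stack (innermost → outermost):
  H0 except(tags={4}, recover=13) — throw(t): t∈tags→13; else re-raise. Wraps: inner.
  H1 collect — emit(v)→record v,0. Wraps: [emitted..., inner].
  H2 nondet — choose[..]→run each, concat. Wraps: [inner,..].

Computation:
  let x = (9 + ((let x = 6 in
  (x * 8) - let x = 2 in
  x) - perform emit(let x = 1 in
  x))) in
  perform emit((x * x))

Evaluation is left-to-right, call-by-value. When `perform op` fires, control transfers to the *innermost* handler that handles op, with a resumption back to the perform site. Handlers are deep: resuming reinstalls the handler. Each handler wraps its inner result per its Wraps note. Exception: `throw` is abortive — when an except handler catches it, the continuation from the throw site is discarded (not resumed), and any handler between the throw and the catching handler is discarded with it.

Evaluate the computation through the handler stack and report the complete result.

Answer: [[1, 3025, 0]]

Step-by-step:
emit(1) @ H1 ⇒ out+=1
emit(3025) @ H1 ⇒ out+=3025
H0 returns 0
H1 returns [1, 3025, 0]
H2 returns [[1, 3025, 0]]
= [[1, 3025, 0]]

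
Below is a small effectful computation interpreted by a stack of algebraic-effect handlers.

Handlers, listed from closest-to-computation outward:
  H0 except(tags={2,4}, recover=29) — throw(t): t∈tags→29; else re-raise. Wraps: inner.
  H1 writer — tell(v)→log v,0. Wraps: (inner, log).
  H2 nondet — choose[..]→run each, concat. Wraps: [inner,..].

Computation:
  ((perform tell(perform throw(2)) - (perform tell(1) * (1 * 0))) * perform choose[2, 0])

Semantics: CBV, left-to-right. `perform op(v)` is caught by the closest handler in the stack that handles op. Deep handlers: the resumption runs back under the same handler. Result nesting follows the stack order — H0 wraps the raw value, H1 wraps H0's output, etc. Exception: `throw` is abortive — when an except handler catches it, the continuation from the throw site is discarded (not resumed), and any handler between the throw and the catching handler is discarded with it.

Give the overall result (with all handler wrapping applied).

Answer: [(29, ())]

Working:
throw(2) @ H0 caught ⇒ 29
H1 returns (29, ())
H2 returns [(29, ())]
= [(29, ())]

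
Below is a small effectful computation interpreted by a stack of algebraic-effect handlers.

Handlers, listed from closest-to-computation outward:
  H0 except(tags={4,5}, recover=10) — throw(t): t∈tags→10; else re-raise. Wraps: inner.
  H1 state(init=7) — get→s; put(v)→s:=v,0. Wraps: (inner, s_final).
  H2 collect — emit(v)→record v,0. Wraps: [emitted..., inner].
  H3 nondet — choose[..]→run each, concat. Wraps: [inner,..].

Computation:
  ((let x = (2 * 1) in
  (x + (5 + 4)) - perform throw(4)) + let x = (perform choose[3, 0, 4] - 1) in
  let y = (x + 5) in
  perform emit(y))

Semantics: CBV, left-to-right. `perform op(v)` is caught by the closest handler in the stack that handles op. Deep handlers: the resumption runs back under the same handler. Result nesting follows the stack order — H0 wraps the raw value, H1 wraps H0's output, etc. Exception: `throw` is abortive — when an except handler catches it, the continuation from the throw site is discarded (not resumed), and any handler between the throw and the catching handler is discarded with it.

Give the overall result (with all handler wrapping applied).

Answer: [[(10, 7)]]

Working:
throw(4) @ H0 caught ⇒ 10
H1 returns (10, 7)
H2 returns [(10, 7)]
H3 returns [[(10, 7)]]
= [[(10, 7)]]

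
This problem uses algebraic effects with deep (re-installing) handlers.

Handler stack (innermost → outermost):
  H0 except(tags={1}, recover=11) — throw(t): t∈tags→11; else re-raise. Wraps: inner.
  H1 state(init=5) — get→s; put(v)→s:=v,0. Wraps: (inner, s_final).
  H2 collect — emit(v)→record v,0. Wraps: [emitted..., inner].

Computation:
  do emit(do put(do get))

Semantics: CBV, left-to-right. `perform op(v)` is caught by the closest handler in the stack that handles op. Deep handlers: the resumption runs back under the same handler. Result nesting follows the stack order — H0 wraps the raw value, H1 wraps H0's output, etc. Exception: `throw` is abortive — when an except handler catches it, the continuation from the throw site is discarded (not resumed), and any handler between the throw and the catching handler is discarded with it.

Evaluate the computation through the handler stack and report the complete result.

Answer: [0, (0, 5)]

Step-by-step:
get @ H1 ⇒ 5
put(5) @ H1 ⇒ s:=5
emit(0) @ H2 ⇒ out+=0
H0 returns 0
H1 returns (0, 5)
H2 returns [0, (0, 5)]
= [0, (0, 5)]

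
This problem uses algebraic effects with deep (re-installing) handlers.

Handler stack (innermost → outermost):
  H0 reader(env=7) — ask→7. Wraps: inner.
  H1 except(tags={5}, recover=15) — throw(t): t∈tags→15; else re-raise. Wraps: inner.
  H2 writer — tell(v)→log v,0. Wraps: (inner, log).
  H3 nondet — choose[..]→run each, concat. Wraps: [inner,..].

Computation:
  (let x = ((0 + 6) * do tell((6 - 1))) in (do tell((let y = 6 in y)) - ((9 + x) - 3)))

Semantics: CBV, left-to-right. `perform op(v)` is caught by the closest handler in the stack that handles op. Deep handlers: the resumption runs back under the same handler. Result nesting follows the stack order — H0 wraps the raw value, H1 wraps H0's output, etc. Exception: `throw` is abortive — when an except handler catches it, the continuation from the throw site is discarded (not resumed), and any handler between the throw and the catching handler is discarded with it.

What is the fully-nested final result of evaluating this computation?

Evaluation trace:
tell(5) @ H2 ⇒ log+=5
tell(6) @ H2 ⇒ log+=6
H0 returns -6
H1 returns -6
H2 returns (-6, (5, 6))
H3 returns [(-6, (5, 6))]
= [(-6, (5, 6))]

Answer: [(-6, (5, 6))]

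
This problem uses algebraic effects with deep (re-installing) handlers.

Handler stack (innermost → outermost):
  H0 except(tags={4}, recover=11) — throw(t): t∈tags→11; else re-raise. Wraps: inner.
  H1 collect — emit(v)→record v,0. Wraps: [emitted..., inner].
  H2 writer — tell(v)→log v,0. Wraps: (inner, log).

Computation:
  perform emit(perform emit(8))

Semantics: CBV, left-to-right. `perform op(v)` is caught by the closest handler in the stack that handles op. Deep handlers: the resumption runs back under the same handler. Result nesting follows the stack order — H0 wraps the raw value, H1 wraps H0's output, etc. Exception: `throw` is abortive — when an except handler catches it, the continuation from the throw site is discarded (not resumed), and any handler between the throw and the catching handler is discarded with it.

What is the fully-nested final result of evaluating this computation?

Answer: ([8, 0, 0], ())

Step-by-step:
emit(8) @ H1 ⇒ out+=8
emit(0) @ H1 ⇒ out+=0
H0 returns 0
H1 returns [8, 0, 0]
H2 returns ([8, 0, 0], ())
= ([8, 0, 0], ())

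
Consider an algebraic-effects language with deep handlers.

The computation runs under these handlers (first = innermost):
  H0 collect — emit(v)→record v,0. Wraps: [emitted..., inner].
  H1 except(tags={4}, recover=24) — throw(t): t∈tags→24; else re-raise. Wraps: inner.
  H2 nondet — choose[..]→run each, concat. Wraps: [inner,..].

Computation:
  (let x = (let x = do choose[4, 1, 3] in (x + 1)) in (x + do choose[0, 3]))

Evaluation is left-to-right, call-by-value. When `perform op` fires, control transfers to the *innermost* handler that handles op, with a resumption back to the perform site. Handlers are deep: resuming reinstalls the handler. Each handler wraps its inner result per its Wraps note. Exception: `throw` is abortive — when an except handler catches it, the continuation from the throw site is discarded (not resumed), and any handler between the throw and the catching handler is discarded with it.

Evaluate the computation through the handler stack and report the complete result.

Step-by-step:
choose[4, 1, 3] @ H2
  branch[0] choose=4:
    choose[0, 3] @ H2
      branch[0] choose=0:
        H0 returns [5]
        H1 returns [5]
        H2 returns [[5]]
      branch[1] choose=3:
        H0 returns [8]
        H1 returns [8]
        H2 returns [[8]]
  branch[1] choose=1:
    choose[0, 3] @ H2
      branch[0] choose=0:
        H0 returns [2]
        H1 returns [2]
        H2 returns [[2]]
      branch[1] choose=3:
        H0 returns [5]
        H1 returns [5]
        H2 returns [[5]]
  branch[2] choose=3:
    choose[0, 3] @ H2
      branch[0] choose=0:
        H0 returns [4]
        H1 returns [4]
        H2 returns [[4]]
      branch[1] choose=3:
        H0 returns [7]
        H1 returns [7]
        H2 returns [[7]]
= [[5], [8], [2], [5], [4], [7]]

Answer: [[5], [8], [2], [5], [4], [7]]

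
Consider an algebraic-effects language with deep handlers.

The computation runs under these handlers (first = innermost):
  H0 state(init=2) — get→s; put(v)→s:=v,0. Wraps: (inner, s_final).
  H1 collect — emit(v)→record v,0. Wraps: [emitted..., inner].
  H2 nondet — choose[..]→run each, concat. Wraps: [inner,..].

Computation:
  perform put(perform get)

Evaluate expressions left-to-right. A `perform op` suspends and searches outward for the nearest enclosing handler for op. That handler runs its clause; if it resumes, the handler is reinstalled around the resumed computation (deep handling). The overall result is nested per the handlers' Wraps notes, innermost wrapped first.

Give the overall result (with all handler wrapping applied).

Working:
get @ H0 ⇒ 2
put(2) @ H0 ⇒ s:=2
H0 returns (0, 2)
H1 returns [(0, 2)]
H2 returns [[(0, 2)]]
= [[(0, 2)]]

Answer: [[(0, 2)]]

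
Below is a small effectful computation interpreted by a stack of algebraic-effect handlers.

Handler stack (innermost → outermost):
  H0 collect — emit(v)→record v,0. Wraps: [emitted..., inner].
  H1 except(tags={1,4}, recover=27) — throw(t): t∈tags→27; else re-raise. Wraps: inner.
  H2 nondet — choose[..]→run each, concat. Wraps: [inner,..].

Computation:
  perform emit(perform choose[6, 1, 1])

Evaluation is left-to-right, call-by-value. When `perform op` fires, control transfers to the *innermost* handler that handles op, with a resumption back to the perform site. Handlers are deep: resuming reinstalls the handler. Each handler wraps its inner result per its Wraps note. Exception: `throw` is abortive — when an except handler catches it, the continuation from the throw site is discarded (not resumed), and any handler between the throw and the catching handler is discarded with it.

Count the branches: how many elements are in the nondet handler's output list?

Working:
choose[6, 1, 1] @ H2
  branch[0] choose=6:
    emit(6) @ H0 ⇒ out+=6
    H0 returns [6, 0]
    H1 returns [6, 0]
    H2 returns [[6, 0]]
  branch[1] choose=1:
    emit(1) @ H0 ⇒ out+=1
    H0 returns [1, 0]
    H1 returns [1, 0]
    H2 returns [[1, 0]]
  branch[2] choose=1:
    emit(1) @ H0 ⇒ out+=1
    H0 returns [1, 0]
    H1 returns [1, 0]
    H2 returns [[1, 0]]
= [[6, 0], [1, 0], [1, 0]]

Answer: 3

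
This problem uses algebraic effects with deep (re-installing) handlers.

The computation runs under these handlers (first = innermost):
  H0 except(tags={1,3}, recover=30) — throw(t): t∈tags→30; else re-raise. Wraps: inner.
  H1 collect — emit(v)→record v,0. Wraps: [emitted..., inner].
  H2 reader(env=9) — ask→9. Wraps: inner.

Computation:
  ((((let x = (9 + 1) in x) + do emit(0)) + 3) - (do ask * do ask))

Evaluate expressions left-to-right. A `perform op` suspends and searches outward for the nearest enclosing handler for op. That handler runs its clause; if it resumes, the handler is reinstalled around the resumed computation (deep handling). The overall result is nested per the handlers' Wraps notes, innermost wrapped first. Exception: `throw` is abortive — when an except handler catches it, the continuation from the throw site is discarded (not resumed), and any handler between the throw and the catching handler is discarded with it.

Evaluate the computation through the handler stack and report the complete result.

Answer: [0, -68]

Step-by-step:
emit(0) @ H1 ⇒ out+=0
ask @ H2 ⇒ 9
ask @ H2 ⇒ 9
H0 returns -68
H1 returns [0, -68]
H2 returns [0, -68]
= [0, -68]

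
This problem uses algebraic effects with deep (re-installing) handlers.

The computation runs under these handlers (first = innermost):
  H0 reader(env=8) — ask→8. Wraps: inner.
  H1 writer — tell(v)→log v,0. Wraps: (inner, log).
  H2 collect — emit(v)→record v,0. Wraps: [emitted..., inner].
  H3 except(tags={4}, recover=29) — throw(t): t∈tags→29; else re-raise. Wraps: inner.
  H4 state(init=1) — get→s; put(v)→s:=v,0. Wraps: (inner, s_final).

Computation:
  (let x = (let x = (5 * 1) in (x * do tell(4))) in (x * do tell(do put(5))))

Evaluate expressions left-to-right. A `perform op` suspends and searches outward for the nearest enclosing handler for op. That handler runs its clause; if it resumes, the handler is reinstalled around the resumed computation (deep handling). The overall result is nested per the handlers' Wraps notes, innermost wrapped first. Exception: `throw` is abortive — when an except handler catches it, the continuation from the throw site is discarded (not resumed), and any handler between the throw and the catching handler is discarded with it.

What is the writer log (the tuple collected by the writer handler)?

Answer: (4, 0)

Working:
tell(4) @ H1 ⇒ log+=4
put(5) @ H4 ⇒ s:=5
tell(0) @ H1 ⇒ log+=0
H0 returns 0
H1 returns (0, (4, 0))
H2 returns [(0, (4, 0))]
H3 returns [(0, (4, 0))]
H4 returns ([(0, (4, 0))], 5)
= ([(0, (4, 0))], 5)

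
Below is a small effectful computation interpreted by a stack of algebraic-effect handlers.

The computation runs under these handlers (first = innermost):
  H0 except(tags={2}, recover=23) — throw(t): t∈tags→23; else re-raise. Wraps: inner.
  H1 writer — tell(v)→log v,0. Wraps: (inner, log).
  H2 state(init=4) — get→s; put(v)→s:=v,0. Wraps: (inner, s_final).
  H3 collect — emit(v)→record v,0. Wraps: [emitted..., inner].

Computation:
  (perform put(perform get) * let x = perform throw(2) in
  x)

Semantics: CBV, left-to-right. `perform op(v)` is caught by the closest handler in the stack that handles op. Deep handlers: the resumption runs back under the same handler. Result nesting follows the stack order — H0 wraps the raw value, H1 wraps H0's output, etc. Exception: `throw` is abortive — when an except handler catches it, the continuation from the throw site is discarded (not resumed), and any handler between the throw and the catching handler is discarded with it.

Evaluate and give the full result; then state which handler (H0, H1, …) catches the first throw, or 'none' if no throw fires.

Answer: [((23, ()), 4)] ; first throw caught by: H0

Working:
get @ H2 ⇒ 4
put(4) @ H2 ⇒ s:=4
throw(2) @ H0 caught ⇒ 23
H1 returns (23, ())
H2 returns ((23, ()), 4)
H3 returns [((23, ()), 4)]
= [((23, ()), 4)]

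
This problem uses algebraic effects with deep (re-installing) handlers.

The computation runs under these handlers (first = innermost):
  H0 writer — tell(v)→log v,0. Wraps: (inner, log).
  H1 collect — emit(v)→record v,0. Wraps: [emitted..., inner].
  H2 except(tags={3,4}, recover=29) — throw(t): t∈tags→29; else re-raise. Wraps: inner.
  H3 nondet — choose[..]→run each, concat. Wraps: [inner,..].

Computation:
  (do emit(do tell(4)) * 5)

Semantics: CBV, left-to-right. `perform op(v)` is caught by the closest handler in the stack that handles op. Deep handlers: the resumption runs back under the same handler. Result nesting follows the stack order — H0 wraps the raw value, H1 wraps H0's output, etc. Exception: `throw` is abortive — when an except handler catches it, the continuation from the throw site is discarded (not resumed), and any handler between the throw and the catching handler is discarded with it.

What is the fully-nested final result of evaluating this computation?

Answer: [[0, (0, (4))]]

Evaluation trace:
tell(4) @ H0 ⇒ log+=4
emit(0) @ H1 ⇒ out+=0
H0 returns (0, (4))
H1 returns [0, (0, (4))]
H2 returns [0, (0, (4))]
H3 returns [[0, (0, (4))]]
= [[0, (0, (4))]]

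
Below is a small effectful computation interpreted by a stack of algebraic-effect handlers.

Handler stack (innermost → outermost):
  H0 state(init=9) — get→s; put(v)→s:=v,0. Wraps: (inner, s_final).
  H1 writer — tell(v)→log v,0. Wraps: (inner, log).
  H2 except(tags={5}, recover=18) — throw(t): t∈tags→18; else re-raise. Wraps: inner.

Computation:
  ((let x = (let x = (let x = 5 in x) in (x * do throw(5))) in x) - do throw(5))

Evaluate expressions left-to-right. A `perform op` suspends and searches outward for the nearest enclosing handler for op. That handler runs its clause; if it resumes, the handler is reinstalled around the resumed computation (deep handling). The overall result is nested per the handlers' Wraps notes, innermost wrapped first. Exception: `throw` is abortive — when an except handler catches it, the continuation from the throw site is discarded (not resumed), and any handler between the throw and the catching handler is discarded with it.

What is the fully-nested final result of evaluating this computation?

Step-by-step:
throw(5) @ H2 caught ⇒ 18
= 18

Answer: 18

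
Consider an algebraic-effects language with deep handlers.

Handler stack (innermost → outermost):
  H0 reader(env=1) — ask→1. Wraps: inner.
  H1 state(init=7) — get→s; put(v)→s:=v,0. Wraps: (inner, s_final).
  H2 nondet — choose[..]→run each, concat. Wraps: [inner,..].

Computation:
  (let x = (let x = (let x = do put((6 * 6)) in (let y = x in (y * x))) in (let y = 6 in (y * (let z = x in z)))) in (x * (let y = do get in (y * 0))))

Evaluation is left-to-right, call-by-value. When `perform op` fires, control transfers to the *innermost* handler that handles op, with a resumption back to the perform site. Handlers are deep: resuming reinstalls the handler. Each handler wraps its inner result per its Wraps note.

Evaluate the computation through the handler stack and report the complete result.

Evaluation trace:
put(36) @ H1 ⇒ s:=36
get @ H1 ⇒ 36
H0 returns 0
H1 returns (0, 36)
H2 returns [(0, 36)]
= [(0, 36)]

Answer: [(0, 36)]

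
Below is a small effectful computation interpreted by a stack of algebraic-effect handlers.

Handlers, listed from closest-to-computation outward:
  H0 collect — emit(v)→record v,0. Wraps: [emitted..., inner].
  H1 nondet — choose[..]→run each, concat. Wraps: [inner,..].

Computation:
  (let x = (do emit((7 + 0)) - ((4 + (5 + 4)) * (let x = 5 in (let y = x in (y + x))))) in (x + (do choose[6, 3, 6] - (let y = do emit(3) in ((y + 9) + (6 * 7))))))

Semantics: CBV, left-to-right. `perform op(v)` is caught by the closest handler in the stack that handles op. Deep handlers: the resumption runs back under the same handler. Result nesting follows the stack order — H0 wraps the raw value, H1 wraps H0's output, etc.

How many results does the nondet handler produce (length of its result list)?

Answer: 3

Step-by-step:
emit(7) @ H0 ⇒ out+=7
choose[6, 3, 6] @ H1
  branch[0] choose=6:
    emit(3) @ H0 ⇒ out+=3
    H0 returns [7, 3, -175]
    H1 returns [[7, 3, -175]]
  branch[1] choose=3:
    emit(3) @ H0 ⇒ out+=3
    H0 returns [7, 3, -178]
    H1 returns [[7, 3, -178]]
  branch[2] choose=6:
    emit(3) @ H0 ⇒ out+=3
    H0 returns [7, 3, -175]
    H1 returns [[7, 3, -175]]
= [[7, 3, -175], [7, 3, -178], [7, 3, -175]]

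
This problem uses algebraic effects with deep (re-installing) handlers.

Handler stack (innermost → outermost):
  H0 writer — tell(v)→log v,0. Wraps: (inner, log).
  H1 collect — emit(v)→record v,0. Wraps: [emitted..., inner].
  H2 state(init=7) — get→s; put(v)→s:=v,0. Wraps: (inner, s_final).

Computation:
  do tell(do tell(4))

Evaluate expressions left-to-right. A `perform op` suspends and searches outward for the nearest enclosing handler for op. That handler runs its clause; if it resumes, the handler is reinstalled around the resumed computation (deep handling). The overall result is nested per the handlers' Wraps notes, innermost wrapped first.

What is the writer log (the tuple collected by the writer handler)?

Answer: (4, 0)

Step-by-step:
tell(4) @ H0 ⇒ log+=4
tell(0) @ H0 ⇒ log+=0
H0 returns (0, (4, 0))
H1 returns [(0, (4, 0))]
H2 returns ([(0, (4, 0))], 7)
= ([(0, (4, 0))], 7)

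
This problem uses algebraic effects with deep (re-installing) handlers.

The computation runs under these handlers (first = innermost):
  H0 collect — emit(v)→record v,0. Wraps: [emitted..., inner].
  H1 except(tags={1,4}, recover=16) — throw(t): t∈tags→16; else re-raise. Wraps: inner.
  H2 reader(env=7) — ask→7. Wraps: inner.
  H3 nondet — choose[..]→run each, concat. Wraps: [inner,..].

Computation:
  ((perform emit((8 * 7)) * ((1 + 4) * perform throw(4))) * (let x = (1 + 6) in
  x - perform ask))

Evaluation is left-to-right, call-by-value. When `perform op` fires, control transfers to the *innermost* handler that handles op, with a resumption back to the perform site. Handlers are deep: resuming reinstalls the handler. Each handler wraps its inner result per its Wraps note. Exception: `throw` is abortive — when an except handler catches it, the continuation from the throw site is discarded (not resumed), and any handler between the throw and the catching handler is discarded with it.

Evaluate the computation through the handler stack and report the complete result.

Answer: [16]

Evaluation trace:
emit(56) @ H0 ⇒ out+=56
throw(4) @ H1 caught ⇒ 16
H2 returns 16
H3 returns [16]
= [16]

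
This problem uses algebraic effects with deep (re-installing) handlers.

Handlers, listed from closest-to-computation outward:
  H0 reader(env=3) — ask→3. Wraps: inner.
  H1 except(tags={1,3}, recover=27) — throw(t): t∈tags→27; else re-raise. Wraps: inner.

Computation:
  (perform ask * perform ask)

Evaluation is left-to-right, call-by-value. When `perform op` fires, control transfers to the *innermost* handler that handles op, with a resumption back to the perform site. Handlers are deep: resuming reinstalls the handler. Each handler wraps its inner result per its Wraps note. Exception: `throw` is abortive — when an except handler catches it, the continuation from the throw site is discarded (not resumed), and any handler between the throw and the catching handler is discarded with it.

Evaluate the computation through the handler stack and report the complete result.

Step-by-step:
ask @ H0 ⇒ 3
ask @ H0 ⇒ 3
H0 returns 9
H1 returns 9
= 9

Answer: 9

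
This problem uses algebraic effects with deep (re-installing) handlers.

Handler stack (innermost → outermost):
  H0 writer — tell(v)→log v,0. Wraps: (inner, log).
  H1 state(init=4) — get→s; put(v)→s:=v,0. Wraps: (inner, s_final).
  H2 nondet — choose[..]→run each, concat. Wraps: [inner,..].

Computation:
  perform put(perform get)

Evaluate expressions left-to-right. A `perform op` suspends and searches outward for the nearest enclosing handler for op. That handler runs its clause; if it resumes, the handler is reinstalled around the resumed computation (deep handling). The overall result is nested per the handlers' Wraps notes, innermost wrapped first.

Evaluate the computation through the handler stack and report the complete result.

Answer: [((0, ()), 4)]

Evaluation trace:
get @ H1 ⇒ 4
put(4) @ H1 ⇒ s:=4
H0 returns (0, ())
H1 returns ((0, ()), 4)
H2 returns [((0, ()), 4)]
= [((0, ()), 4)]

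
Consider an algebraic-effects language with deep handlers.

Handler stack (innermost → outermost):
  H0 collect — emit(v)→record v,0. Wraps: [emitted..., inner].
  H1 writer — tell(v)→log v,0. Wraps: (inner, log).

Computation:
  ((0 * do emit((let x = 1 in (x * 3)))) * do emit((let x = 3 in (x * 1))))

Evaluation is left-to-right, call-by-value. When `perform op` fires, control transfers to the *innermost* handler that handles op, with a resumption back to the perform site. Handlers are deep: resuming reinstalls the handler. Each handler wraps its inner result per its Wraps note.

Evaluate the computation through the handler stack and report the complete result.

Step-by-step:
emit(3) @ H0 ⇒ out+=3
emit(3) @ H0 ⇒ out+=3
H0 returns [3, 3, 0]
H1 returns ([3, 3, 0], ())
= ([3, 3, 0], ())

Answer: ([3, 3, 0], ())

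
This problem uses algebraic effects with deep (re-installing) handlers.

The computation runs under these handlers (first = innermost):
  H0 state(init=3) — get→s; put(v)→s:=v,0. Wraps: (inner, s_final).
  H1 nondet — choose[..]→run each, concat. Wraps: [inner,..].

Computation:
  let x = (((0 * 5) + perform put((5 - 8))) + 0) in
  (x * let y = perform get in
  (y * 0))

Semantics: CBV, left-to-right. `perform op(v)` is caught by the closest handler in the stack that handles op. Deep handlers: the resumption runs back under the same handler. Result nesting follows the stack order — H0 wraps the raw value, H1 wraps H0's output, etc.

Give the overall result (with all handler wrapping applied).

Evaluation trace:
put(-3) @ H0 ⇒ s:=-3
get @ H0 ⇒ -3
H0 returns (0, -3)
H1 returns [(0, -3)]
= [(0, -3)]

Answer: [(0, -3)]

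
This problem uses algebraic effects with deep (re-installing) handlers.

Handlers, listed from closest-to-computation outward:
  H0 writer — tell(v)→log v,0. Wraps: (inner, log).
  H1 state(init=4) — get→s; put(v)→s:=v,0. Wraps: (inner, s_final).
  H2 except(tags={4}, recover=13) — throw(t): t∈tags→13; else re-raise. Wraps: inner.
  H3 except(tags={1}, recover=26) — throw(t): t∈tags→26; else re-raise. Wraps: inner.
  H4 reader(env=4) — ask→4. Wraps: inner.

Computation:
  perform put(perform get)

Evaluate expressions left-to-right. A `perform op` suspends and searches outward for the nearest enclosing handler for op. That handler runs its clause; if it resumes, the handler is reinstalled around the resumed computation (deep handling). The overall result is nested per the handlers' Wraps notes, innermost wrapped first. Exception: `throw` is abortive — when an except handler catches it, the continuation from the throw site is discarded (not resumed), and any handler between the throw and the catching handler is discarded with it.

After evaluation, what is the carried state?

Answer: 4

Step-by-step:
get @ H1 ⇒ 4
put(4) @ H1 ⇒ s:=4
H0 returns (0, ())
H1 returns ((0, ()), 4)
H2 returns ((0, ()), 4)
H3 returns ((0, ()), 4)
H4 returns ((0, ()), 4)
= ((0, ()), 4)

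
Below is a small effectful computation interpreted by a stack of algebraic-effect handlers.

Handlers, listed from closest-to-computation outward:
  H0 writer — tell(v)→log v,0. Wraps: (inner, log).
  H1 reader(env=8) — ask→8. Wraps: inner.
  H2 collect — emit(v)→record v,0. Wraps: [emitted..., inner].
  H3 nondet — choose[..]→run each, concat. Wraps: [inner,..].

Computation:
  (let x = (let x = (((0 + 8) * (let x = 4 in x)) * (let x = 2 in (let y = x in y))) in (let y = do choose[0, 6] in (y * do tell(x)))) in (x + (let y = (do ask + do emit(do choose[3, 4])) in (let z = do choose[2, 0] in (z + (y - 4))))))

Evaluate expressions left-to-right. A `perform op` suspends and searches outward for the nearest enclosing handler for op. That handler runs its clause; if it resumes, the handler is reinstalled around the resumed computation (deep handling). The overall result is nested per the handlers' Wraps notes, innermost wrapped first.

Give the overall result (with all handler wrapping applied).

Answer: [[3, (6, (64))], [3, (4, (64))], [4, (6, (64))], [4, (4, (64))], [3, (6, (64))], [3, (4, (64))], [4, (6, (64))], [4, (4, (64))]]

Working:
choose[0, 6] @ H3
  branch[0] choose=0:
    tell(64) @ H0 ⇒ log+=64
    ask @ H1 ⇒ 8
    choose[3, 4] @ H3
      branch[0] choose=3:
        emit(3) @ H2 ⇒ out+=3
        choose[2, 0] @ H3
          branch[0] choose=2:
            H0 returns (6, (64))
            H1 returns (6, (64))
            H2 returns [3, (6, (64))]
            H3 returns [[3, (6, (64))]]
          branch[1] choose=0:
            H0 returns (4, (64))
            H1 returns (4, (64))
            H2 returns [3, (4, (64))]
            H3 returns [[3, (4, (64))]]
      branch[1] choose=4:
        emit(4) @ H2 ⇒ out+=4
        choose[2, 0] @ H3
          branch[0] choose=2:
            H0 returns (6, (64))
            H1 returns (6, (64))
            H2 returns [4, (6, (64))]
            H3 returns [[4, (6, (64))]]
          branch[1] choose=0:
            H0 returns (4, (64))
            H1 returns (4, (64))
            H2 returns [4, (4, (64))]
            H3 returns [[4, (4, (64))]]
  branch[1] choose=6:
    tell(64) @ H0 ⇒ log+=64
    ask @ H1 ⇒ 8
    choose[3, 4] @ H3
      branch[0] choose=3:
        emit(3) @ H2 ⇒ out+=3
        choose[2, 0] @ H3
          branch[0] choose=2:
            H0 returns (6, (64))
            H1 returns (6, (64))
            H2 returns [3, (6, (64))]
            H3 returns [[3, (6, (64))]]
          branch[1] choose=0:
            H0 returns (4, (64))
            H1 returns (4, (64))
            H2 returns [3, (4, (64))]
            H3 returns [[3, (4, (64))]]
      branch[1] choose=4:
        emit(4) @ H2 ⇒ out+=4
        choose[2, 0] @ H3
          branch[0] choose=2:
            H0 returns (6, (64))
            H1 returns (6, (64))
            H2 returns [4, (6, (64))]
            H3 returns [[4, (6, (64))]]
          branch[1] choose=0:
            H0 returns (4, (64))
            H1 returns (4, (64))
            H2 returns [4, (4, (64))]
            H3 returns [[4, (4, (64))]]
= [[3, (6, (64))], [3, (4, (64))], [4, (6, (64))], [4, (4, (64))], [3, (6, (64))], [3, (4, (64))], [4, (6, (64))], [4, (4, (64))]]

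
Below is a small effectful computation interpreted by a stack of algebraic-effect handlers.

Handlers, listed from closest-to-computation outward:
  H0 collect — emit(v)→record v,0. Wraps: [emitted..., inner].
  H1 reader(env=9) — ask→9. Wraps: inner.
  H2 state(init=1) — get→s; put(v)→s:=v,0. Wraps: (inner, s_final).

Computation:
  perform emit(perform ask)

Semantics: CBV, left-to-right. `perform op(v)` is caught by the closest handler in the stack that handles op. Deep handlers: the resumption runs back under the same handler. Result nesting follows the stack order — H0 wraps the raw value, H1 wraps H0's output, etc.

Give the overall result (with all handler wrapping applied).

Answer: ([9, 0], 1)

Evaluation trace:
ask @ H1 ⇒ 9
emit(9) @ H0 ⇒ out+=9
H0 returns [9, 0]
H1 returns [9, 0]
H2 returns ([9, 0], 1)
= ([9, 0], 1)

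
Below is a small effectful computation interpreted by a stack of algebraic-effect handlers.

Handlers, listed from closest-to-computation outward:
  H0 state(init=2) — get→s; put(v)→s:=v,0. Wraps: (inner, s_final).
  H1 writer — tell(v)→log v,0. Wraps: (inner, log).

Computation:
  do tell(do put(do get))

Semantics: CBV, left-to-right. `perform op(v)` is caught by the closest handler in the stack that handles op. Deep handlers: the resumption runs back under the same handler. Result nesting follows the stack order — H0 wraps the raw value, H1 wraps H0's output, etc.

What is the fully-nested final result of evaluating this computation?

Working:
get @ H0 ⇒ 2
put(2) @ H0 ⇒ s:=2
tell(0) @ H1 ⇒ log+=0
H0 returns (0, 2)
H1 returns ((0, 2), (0))
= ((0, 2), (0))

Answer: ((0, 2), (0))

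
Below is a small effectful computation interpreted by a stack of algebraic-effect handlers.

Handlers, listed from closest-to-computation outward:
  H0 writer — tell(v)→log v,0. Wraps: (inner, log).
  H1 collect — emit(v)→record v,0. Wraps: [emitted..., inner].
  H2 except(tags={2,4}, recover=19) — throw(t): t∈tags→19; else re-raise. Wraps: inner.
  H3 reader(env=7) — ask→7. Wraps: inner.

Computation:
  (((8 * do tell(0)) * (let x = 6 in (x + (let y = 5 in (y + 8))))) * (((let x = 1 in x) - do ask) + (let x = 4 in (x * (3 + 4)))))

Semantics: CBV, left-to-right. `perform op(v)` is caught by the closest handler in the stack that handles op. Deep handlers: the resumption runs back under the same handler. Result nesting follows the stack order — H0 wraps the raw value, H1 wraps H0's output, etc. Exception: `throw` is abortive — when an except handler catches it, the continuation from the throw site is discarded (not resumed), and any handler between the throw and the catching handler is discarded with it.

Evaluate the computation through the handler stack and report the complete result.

Answer: [(0, (0))]

Evaluation trace:
tell(0) @ H0 ⇒ log+=0
ask @ H3 ⇒ 7
H0 returns (0, (0))
H1 returns [(0, (0))]
H2 returns [(0, (0))]
H3 returns [(0, (0))]
= [(0, (0))]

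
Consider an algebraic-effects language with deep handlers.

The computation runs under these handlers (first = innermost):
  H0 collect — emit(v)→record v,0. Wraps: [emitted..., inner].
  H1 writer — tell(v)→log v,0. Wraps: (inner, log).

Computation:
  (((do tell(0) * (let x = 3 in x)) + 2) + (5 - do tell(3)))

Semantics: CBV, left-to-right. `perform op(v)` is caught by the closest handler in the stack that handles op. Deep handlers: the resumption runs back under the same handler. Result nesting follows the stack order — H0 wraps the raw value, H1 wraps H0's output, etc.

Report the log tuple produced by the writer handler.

Working:
tell(0) @ H1 ⇒ log+=0
tell(3) @ H1 ⇒ log+=3
H0 returns [7]
H1 returns ([7], (0, 3))
= ([7], (0, 3))

Answer: (0, 3)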